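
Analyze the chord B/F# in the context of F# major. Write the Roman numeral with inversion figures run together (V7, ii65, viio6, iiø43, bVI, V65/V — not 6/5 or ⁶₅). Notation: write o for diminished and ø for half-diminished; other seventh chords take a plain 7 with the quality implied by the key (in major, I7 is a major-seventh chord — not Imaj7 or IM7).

IV64

The pitches B-D#-F# form a major triad rooted on B.
In F# major, B is the subdominant; the diatonic major triad there is IV.
With F# in the bass the chord is in second inversion, so the figured bass is 64.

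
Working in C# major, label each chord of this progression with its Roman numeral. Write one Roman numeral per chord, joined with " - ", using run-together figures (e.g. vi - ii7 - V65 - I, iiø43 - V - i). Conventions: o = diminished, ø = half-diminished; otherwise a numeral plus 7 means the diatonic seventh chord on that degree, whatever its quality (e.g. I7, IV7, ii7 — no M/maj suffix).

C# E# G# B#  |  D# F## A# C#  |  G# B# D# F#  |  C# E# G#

I7 - V7/V - V7 - I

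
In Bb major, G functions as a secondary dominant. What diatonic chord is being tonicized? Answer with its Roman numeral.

The chord is a major triad on G.
A dominant resolves down a perfect fifth: G → C. In Bb major, C is scale degree 2, i.e. ii.

ii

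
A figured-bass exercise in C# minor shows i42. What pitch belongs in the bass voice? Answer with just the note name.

B

i in C# minor has root C#; the chord is C#-E-G#-B.
The figure 42 means third inversion — the seventh is in the bass.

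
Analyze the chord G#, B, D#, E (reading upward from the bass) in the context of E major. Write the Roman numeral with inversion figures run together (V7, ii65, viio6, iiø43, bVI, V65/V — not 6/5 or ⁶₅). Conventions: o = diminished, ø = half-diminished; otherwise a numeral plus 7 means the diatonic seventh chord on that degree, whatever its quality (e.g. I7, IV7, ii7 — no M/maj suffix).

I65

Stacked in thirds the chord is E-G#-B-D#: a major seventh chord on E.
E is scale degree 1 in E major, and a major seventh chord on that degree is written I7.
With G# in the bass the chord is in first inversion, so the figured bass is 65.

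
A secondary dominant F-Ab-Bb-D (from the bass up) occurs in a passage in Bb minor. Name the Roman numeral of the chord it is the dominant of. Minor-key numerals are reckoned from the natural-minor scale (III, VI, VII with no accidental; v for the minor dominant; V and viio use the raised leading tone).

The chord is a dominant seventh chord on Bb.
A dominant resolves down a perfect fifth: Bb → Eb. In Bb minor, Eb is scale degree 4, i.e. iv.

iv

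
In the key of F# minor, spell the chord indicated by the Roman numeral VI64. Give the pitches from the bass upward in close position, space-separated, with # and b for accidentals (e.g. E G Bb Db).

The numeral's case and figure indicate a major triad. In F# minor its root, the submediant, is D.
Stacking thirds from D gives D-F#-A.
The figured bass 64 indicates second inversion, placing the fifth (A) in the bass: A-D-F#.

A D F#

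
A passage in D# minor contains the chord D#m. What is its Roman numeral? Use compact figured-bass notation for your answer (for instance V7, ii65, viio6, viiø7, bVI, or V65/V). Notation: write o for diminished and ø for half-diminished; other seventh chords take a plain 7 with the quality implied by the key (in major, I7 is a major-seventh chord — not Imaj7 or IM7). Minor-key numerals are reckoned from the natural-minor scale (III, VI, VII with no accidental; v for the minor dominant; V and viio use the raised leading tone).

Stacked in thirds the chord is D#-F#-A#: a minor triad on D#.
D# is scale degree 1 in D# minor, and a minor triad on that degree is written i.

i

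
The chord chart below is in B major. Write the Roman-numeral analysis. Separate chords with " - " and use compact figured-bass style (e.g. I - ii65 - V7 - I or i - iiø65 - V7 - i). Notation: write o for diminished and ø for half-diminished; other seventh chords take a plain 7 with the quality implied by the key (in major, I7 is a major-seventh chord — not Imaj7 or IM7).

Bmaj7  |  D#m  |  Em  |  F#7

I7 - iii - iv - V7

Bmaj7: root B is the tonic; major seventh chord there is I7.
D#m has root D#, degree 3 in B major, so iii.
Em: E with this quality isn't in the key; it's iv, borrowed from the parallel minor.
F#7 has root F#, degree 5 in B major, so V7.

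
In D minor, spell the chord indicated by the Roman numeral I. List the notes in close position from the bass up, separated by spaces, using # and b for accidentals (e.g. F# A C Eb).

D F# A

Scale degree 1 in D minor is D; here the chord built on it is altered to a major triad. I is the major tonic (Picardy third), borrowed from the parallel major.
So the chord is D-F#-A.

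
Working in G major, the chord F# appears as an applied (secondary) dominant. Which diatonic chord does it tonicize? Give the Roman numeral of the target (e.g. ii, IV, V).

The chord is a major triad on F#.
A dominant resolves down a perfect fifth: F# → B. In G major, B is scale degree 3, i.e. iii.

iii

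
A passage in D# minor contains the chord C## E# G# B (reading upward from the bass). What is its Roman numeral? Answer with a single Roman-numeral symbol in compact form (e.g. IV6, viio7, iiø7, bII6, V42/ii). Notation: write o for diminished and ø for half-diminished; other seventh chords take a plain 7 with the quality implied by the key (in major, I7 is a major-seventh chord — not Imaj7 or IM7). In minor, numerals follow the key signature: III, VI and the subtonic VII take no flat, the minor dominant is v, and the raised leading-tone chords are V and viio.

viio7

Stacked in thirds the chord is C##-E#-G#-B: a fully diminished seventh chord on C##.
C## is scale degree 7 in D# minor, and a fully diminished seventh chord on that degree is written viio7.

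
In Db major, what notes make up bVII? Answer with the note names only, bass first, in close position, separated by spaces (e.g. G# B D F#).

Cb Eb Gb

Scale degree 7 in Db major is C; lowering it a half step gives Cb. bVII is a major triad on the lowered seventh degree (the subtonic), borrowed from the parallel minor.
So the chord is Cb-Eb-Gb.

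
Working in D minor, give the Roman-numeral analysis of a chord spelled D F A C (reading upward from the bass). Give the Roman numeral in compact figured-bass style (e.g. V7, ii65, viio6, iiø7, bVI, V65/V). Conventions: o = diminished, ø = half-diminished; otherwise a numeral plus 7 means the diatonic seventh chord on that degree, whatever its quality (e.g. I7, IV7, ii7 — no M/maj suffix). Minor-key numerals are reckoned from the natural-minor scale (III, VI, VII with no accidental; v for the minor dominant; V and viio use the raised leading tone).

i7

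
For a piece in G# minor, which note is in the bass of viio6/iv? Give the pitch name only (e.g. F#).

The applied chord viio6/iv is rooted on B#: B#-D#-F#.
The figure 6 means first inversion — the third is in the bass.

D#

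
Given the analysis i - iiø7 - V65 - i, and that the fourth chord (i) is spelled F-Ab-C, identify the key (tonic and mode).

F minor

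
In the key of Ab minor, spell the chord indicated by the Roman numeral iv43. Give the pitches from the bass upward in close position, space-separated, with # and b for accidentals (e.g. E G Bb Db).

In Ab minor, scale degree 4 is Db, and the diatonic chord built there is a minor seventh chord.
Stacking thirds from Db gives Db-Fb-Ab-Cb.
With the 43 figure the chord is in second inversion; from the bass Ab upward in close position it reads Ab-Cb-Db-Fb.

Ab Cb Db Fb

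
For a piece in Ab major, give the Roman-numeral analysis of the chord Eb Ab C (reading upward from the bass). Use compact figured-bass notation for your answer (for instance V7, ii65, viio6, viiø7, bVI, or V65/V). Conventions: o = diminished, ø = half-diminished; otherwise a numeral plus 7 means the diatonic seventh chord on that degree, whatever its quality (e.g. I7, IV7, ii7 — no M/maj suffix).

I64

Stacked in thirds the chord is Ab-C-Eb: a major triad on Ab.
In Ab major, Ab is the tonic; the diatonic major triad there is I.
With Eb in the bass the chord is in second inversion, so the figured bass is 64.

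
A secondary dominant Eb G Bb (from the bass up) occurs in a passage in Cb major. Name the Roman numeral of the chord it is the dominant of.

vi

The chord is a major triad on Eb.
A dominant resolves down a perfect fifth: Eb → Ab. In Cb major, Ab is scale degree 6, i.e. vi.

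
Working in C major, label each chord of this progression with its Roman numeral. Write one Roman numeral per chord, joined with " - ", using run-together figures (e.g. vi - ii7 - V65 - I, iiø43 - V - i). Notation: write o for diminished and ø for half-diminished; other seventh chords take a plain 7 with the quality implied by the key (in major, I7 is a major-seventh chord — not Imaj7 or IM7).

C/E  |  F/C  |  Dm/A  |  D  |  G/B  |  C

C/E: major triad on C = scale degree 1 → I6.
F/C has root F, degree 4 in C major, so IV64.
Dm/A: root D is the supertonic; minor triad there is ii64.
D: chromatic; D is V of V, so V/V.
G/B has root G, degree 5 in C major, so V6.
C: root C is the tonic; major triad there is I.

I6 - IV64 - ii64 - V/V - V6 - I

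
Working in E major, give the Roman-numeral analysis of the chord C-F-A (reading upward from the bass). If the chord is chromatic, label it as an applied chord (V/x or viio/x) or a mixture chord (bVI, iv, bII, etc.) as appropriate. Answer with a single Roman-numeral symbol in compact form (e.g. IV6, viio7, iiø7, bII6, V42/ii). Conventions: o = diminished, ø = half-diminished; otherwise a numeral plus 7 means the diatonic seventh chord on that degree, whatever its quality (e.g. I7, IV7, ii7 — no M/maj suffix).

bII64

Stacked in thirds the chord is F-A-C: a major triad on F.
F is the lowered second degree of E major (diatonic 2 would be F#). This is the Neapolitan chord — a major triad on the lowered second degree.
With C in the bass the chord is in second inversion, so the figured bass is 64.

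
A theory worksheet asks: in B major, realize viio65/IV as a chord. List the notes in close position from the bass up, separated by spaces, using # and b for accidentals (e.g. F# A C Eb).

F# A C D#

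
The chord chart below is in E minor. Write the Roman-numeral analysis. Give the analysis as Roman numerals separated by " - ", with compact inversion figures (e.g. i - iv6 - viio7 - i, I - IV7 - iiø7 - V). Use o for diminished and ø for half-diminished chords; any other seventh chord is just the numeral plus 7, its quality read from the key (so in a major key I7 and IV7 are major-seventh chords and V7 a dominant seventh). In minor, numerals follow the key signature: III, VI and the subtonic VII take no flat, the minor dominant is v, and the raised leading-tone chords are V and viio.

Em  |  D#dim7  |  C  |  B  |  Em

Em: minor triad on E = scale degree 1 → i.
D#dim7 has root D#, degree 7 in E minor, so viio7.
C: major triad on C = scale degree 6 → VI.
B: root B is the dominant; major triad there is V.
Em: minor triad on E = scale degree 1 → i.

i - viio7 - VI - V - i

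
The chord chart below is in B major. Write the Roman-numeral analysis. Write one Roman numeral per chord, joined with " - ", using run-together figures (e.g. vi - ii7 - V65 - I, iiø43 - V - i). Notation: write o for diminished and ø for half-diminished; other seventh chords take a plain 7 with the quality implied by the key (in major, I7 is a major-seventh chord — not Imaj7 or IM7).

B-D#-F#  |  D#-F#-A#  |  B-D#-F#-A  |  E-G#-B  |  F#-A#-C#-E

I - iii - V7/IV - IV - V7

B-D#-F#: major triad on B = scale degree 1 → I.
D#-F#-A#: minor triad on D# = scale degree 3 → iii.
B-D#-F#-A is the secondary dominant of IV (dominant seventh chord on B): V7/IV.
E-G#-B has root E, degree 4 in B major, so IV.
F#-A#-C#-E: root F# is the dominant; dominant seventh chord there is V7.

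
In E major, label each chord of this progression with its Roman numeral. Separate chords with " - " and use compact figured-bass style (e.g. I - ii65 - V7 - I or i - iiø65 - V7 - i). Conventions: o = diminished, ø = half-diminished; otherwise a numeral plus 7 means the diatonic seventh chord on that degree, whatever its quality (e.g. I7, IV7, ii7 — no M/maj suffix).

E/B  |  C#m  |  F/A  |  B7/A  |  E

I64 - vi - bII6 - V42 - I

E/B has root E, degree 1 in E major, so I64.
C#m: minor triad on C# = scale degree 6 → vi.
F/A is non-diatonic — a major triad on the lowered supertonic (F): the Neapolitan sixth, bII6 (third, A, in the bass — hence the 6).
B7/A: dominant seventh chord on B = scale degree 5 → V42.
E: root E is the tonic; major triad there is I.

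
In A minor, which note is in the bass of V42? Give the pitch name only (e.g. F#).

V in A minor has root E; the chord is E-G#-B-D.
The figure 42 means third inversion — the seventh is in the bass.

D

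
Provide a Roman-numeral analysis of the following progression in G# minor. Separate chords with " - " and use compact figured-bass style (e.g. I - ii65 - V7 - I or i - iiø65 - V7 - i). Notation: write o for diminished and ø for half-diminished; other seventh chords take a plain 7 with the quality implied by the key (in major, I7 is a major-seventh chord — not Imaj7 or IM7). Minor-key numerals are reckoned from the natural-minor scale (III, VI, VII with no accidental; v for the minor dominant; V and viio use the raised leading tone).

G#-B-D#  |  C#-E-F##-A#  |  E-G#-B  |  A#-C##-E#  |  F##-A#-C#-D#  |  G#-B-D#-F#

G#-B-D#: root G# is the tonic; minor triad there is i.
C#-E-F##-A#: root F## is the leading tone; fully diminished seventh chord there is viio43.
E-G#-B has root E, degree 6 in G# minor, so VI.
A#-C##-E#: chromatic; A# is V of V, so V/V.
F##-A#-C#-D#: dominant seventh chord on D# = scale degree 5 → V65.
G#-B-D#-F# has root G#, degree 1 in G# minor, so i7.

i - viio43 - VI - V/V - V65 - i7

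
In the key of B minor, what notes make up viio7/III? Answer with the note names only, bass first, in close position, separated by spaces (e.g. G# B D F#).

The slash marks an applied leading-tone chord: viio of III. In B minor, III is D, so the leading tone to it is C#, a half step below.
Building a fully diminished seventh chord on C# gives C#-E-G-Bb.

C# E G Bb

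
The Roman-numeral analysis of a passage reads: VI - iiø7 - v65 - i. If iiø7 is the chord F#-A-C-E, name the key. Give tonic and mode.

E minor

The chord F#m7b5 is a half-diminished seventh chord rooted on F#; its label is iiø7.
If F# is scale degree 2 and the mode makes that degree carry a half-diminished seventh chord, the tonic is E and the mode is minor.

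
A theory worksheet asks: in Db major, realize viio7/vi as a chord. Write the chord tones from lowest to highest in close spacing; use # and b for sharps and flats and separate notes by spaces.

The slash marks an applied leading-tone chord: viio of vi. In Db major, vi is Bb, so the leading tone to it is A, a half step below.
Building a fully diminished seventh chord on A gives A-C-Eb-Gb.

A C Eb Gb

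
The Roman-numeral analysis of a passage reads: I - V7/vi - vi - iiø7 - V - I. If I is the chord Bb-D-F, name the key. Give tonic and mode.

Bb major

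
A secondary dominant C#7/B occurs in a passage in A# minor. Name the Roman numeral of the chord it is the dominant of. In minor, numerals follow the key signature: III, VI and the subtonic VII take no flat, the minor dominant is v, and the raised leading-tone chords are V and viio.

VI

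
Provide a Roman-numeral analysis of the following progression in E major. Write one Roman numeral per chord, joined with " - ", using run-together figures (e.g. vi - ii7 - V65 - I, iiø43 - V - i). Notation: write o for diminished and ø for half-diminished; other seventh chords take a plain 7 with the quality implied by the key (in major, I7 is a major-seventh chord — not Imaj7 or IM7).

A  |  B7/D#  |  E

IV - V65 - I

A: root A is the subdominant; major triad there is IV.
B7/D# has root B, degree 5 in E major, so V65.
E: root E is the tonic; major triad there is I.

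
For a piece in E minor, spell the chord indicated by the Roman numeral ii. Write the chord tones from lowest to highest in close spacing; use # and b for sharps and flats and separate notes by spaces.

Scale degree 2 in E minor is F#; here the chord built on it is altered to a minor triad. ii is the minor supertonic, borrowed from the parallel major (the Dorian ii).
So the chord is F#-A-C#.

F# A C#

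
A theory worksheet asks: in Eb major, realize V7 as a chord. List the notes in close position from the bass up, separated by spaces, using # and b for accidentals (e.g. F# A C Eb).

In Eb major, the fifth degree is Bb, and the diatonic chord built there is a dominant seventh chord.
Stacking thirds from Bb gives Bb-D-F-Ab.

Bb D F Ab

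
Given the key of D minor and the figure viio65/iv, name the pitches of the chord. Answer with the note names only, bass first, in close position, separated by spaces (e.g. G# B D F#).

viio65/iv is a secondary leading-tone chord. The target iv is G in D minor; the applied chord is rooted a semitone below, on F#.
Building a fully diminished seventh chord on F# gives F#-A-C-Eb.
The figured bass 65 indicates first inversion, placing the third (A) in the bass: A-C-Eb-F#.

A C Eb F#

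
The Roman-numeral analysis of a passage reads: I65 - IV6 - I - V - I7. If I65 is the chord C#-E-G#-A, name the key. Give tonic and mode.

The anchor chord is a major seventh chord on A, labeled I65.
If A is scale degree 1 and the mode makes that degree carry a major seventh chord, the tonic is A and the mode is major.

A major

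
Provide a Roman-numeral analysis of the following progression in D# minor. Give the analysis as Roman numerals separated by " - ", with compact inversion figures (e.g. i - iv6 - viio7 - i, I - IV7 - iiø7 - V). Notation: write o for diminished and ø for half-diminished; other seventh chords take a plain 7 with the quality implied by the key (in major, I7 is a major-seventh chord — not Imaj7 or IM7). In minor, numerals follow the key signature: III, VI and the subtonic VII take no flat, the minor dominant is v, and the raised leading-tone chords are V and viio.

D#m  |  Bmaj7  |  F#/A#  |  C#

D#m: root D# is the tonic; minor triad there is i.
Bmaj7 has root B, degree 6 in D# minor, so VI7.
F#/A#: root F# is the mediant; major triad there is III6.
C#: root C# is the subtonic; major triad there is VII.

i - VI7 - III6 - VII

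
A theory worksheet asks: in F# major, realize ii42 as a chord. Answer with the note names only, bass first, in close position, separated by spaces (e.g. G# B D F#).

In F# major, scale degree 2 is G#, and the diatonic chord built there is a minor seventh chord.
That chord is spelled G#-B-D#-F#.
With the 42 figure the chord is in third inversion; from the bass F# upward in close position it reads F#-G#-B-D#.

F# G# B D#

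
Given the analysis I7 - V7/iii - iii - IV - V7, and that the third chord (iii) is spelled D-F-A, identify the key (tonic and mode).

Bb major

The anchor chord is a minor triad on D, labeled iii.
If D is scale degree 3 and the mode makes that degree carry a minor triad, the tonic is Bb and the mode is major.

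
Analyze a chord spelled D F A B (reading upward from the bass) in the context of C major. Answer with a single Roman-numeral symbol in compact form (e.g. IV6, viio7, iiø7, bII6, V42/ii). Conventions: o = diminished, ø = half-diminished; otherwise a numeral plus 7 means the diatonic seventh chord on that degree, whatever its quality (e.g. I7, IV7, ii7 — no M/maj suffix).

viiø65

Stacked in thirds the chord is B-D-F-A: a half-diminished seventh chord on B.
B is scale degree 7 in C major, and a half-diminished seventh chord on that degree is written viiø7.
With D in the bass the chord is in first inversion, so the figured bass is 65.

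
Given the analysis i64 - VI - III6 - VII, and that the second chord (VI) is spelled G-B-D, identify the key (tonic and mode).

The anchor chord is a major triad on G, labeled VI.
VI on G implies G is the submediant; that puts the tonic at B, and the uppercase numeral fits minor mode.

B minor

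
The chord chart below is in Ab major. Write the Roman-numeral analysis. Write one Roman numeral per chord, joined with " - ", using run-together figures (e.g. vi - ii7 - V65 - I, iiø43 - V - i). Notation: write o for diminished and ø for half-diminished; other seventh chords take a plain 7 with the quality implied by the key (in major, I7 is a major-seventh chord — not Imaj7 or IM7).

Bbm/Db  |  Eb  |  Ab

ii6 - V - I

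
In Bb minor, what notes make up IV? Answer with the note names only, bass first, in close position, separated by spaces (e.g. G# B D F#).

IV is the major subdominant, borrowed from the parallel major. In Bb minor that root is Eb.
So the chord is Eb-G-Bb, a major triad.

Eb G Bb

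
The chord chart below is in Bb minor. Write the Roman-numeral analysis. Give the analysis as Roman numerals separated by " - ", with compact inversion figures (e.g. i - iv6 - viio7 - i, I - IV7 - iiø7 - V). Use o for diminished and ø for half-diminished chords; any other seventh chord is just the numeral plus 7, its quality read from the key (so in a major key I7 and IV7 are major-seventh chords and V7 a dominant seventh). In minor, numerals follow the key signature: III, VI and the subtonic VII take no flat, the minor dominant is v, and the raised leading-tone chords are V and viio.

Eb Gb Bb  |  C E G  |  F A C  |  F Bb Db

iv - V/V - V - i64

Eb-Gb-Bb: root Eb is the subdominant; minor triad there is iv.
C-E-G: chromatic; C is V of V, so V/V.
F-A-C: major triad on F = scale degree 5 → V.
F-Bb-Db: root Bb is the tonic; minor triad there is i64.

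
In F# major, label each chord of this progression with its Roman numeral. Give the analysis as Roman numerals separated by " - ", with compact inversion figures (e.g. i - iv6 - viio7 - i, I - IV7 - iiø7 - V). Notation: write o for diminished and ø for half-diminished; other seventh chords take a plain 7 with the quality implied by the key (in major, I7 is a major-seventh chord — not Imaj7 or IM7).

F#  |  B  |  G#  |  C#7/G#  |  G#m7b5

F#: root F# is the tonic; major triad there is I.
B: major triad on B = scale degree 4 → IV.
G# is the secondary dominant of V (major triad on G#): V/V.
C#7/G#: root C# is the dominant; dominant seventh chord there is V43.
G#m7b5 is non-diatonic — iiø7, a mixture chord from F# minor.

I - IV - V/V - V43 - iiø7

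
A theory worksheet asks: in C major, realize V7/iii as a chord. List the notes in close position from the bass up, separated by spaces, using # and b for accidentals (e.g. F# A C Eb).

The slash means an applied dominant: we want the dominant of iii. In C major, iii is E minor, and its dominant is built on B.
Building a dominant seventh chord on B gives B-D#-F#-A.

B D# F# A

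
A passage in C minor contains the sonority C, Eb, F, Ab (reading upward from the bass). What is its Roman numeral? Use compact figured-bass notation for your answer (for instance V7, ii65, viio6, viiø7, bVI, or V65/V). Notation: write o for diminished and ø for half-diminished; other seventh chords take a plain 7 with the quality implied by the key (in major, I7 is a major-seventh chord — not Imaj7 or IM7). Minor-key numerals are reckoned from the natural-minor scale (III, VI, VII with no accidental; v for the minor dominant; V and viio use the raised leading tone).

Stacked in thirds the chord is F-Ab-C-Eb: a minor seventh chord on F.
F is scale degree 4 in C minor, and a minor seventh chord on that degree is written iv7.
With C in the bass the chord is in second inversion, so the figured bass is 43.

iv43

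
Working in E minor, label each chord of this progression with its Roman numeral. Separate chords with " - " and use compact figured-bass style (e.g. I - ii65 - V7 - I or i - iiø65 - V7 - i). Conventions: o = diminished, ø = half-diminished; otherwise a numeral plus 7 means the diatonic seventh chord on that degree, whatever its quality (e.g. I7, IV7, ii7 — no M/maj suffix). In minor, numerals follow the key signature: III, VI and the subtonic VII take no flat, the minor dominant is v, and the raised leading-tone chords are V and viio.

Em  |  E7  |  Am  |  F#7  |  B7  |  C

i - V7/iv - iv - V7/V - V7 - VI

Em: minor triad on E = scale degree 1 → i.
E7: a dominant seventh chord on E, the applied dominant of iv → V7/iv.
Am has root A, degree 4 in E minor, so iv.
F#7: chromatic; F# is V of V, so V7/V.
B7: root B is the dominant; dominant seventh chord there is V7.
C: major triad on C = scale degree 6 → VI.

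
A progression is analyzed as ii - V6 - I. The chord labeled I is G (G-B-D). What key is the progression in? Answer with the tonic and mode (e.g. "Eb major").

The anchor chord is a major triad on G, labeled I.
If G is scale degree 1 and the mode makes that degree carry a major triad, the tonic is G and the mode is major.

G major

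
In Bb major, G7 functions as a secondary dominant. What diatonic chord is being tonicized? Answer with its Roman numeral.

ii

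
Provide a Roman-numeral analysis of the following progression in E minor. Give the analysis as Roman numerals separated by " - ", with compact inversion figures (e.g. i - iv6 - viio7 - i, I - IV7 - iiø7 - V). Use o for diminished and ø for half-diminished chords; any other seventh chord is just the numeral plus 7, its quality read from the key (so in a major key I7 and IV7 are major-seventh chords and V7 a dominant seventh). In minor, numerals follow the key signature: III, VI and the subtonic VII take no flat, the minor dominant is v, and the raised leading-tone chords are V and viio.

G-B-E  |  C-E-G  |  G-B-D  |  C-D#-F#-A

i6 - VI - III - viio42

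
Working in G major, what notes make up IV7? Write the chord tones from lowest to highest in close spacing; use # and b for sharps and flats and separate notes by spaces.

The numeral's case and figure indicate a major seventh chord. In G major its root, scale degree 4, is C.
That chord is spelled C-E-G-B.

C E G B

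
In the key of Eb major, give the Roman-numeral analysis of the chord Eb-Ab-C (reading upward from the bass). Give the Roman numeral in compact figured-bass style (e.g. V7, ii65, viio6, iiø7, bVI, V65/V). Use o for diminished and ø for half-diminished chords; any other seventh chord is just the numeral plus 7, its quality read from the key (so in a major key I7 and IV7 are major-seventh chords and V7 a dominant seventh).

Stacked in thirds the chord is Ab-C-Eb: a major triad on Ab.
Ab is scale degree 4 in Eb major, and a major triad on that degree is written IV.
With Eb in the bass the chord is in second inversion, so the figured bass is 64.

IV64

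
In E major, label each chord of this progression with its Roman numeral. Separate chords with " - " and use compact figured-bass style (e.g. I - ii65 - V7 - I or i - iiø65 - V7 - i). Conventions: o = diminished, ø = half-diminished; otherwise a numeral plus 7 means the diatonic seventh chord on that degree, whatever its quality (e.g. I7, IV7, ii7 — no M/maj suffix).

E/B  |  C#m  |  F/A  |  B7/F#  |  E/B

E/B: root E is the tonic; major triad there is I64.
C#m: root C# is the submediant; minor triad there is vi.
F/A is non-diatonic — a major triad on the lowered supertonic (F): the Neapolitan sixth, bII6 (third, A, in the bass — hence the 6).
B7/F# has root B, degree 5 in E major, so V43.
E/B has root E, degree 1 in E major, so I64.

I64 - vi - bII6 - V43 - I64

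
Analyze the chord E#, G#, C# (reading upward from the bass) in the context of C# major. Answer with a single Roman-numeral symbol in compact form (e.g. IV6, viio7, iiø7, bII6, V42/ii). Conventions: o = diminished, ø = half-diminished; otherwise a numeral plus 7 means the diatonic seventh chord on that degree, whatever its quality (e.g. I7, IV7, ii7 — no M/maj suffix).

Stacked in thirds the chord is C#-E#-G#: a major triad on C#.
C# is scale degree 1 in C# major, and a major triad on that degree is written I.
With E# in the bass the chord is in first inversion, so the figured bass is 6.

I6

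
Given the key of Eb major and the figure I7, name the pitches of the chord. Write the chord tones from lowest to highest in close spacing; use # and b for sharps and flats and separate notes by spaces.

In Eb major, the first degree is Eb, and the diatonic chord built there is a major seventh chord.
That chord is spelled Eb-G-Bb-D.

Eb G Bb D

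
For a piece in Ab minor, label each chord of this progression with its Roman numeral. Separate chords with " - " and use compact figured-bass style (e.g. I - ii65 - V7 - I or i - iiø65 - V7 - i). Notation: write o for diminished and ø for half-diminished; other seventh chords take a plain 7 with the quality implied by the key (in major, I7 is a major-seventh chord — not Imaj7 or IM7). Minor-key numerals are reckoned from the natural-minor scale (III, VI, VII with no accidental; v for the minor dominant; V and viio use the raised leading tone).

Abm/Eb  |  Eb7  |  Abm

Abm/Eb has root Ab, degree 1 in Ab minor, so i64.
Eb7: root Eb is the dominant; dominant seventh chord there is V7.
Abm has root Ab, degree 1 in Ab minor, so i.

i64 - V7 - i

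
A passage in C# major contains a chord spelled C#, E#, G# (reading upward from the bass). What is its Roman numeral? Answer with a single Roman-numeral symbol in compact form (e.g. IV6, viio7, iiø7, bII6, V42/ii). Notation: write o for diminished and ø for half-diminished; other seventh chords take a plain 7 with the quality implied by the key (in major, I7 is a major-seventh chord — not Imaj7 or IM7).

Stacked in thirds the chord is C#-E#-G#: a major triad on C#.
In C# major, C# is the tonic; the diatonic major triad there is I.

I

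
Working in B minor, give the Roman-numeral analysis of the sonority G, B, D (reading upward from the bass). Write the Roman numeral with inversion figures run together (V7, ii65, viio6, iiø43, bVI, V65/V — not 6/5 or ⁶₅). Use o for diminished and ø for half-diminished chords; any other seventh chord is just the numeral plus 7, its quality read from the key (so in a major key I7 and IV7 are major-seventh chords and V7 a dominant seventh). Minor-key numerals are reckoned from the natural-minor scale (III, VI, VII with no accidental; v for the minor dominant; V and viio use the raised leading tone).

VI

Stacked in thirds the chord is G-B-D: a major triad on G.
In B minor, G is the submediant; the diatonic major triad there is VI.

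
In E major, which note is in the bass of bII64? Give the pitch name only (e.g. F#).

C

bII in E major has root F; the chord is F-A-C.
The figure 64 means second inversion — the fifth is in the bass.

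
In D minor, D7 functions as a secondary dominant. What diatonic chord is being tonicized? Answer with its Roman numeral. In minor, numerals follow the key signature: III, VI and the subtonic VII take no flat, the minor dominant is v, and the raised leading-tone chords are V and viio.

iv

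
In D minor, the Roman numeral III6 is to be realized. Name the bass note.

A

III in D minor has root F; the chord is F-A-C.
The figure 6 means first inversion — the third is in the bass.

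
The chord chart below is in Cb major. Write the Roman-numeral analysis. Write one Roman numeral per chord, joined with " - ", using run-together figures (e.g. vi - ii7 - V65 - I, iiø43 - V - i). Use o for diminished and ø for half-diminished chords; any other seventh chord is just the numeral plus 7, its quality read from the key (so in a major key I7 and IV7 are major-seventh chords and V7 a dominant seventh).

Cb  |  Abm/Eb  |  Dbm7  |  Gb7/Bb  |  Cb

I - vi64 - ii7 - V65 - I

Cb: major triad on Cb = scale degree 1 → I.
Abm/Eb has root Ab, degree 6 in Cb major, so vi64.
Dbm7: root Db is the supertonic; minor seventh chord there is ii7.
Gb7/Bb: root Gb is the dominant; dominant seventh chord there is V65.
Cb has root Cb, degree 1 in Cb major, so I.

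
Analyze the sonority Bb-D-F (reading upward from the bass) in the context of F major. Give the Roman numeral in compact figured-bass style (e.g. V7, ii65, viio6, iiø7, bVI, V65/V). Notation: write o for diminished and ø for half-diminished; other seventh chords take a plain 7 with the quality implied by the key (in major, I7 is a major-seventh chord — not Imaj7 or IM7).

The pitches Bb-D-F form a major triad rooted on Bb.
Bb is scale degree 4 in F major, and a major triad on that degree is written IV.

IV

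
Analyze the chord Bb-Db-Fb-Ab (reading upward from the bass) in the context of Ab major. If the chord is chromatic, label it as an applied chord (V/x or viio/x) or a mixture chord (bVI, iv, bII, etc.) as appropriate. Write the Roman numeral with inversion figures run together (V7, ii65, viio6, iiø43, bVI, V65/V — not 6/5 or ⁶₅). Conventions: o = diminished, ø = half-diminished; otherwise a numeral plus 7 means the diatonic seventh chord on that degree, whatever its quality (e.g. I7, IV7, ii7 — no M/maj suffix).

Stacked in thirds the chord is Bb-Db-Fb-Ab: a half-diminished seventh chord on Bb.
Bb is the second degree of Ab major. This is the half-diminished supertonic seventh, borrowed from the parallel minor.

iiø7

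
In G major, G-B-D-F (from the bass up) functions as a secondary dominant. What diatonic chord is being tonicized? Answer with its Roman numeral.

The chord is a dominant seventh chord on G.
A dominant resolves down a perfect fifth: G → C. In G major, C is scale degree 4, i.e. IV.

IV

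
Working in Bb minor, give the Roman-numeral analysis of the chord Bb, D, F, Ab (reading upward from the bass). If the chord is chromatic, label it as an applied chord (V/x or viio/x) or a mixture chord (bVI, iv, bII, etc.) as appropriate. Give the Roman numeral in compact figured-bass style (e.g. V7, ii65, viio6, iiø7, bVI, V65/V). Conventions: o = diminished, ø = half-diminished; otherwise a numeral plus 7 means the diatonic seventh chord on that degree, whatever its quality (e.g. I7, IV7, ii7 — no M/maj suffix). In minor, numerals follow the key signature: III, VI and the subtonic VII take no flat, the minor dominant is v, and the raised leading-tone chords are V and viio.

V7/iv

Stacked in thirds the chord is Bb-D-F-Ab: a dominant seventh chord on Bb.
Bb is not a diatonic chord root with this quality in Bb minor, but it lies a perfect fifth above Eb (iv), so the chord functions as an applied dominant of iv.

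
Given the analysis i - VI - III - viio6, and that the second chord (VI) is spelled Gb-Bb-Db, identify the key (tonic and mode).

Bb minor

The chord Gb is a major triad rooted on Gb; its label is VI.
Counting down 5 scale steps from Gb places the tonic on Bb; a major triad on degree 6 is diatonic only in minor.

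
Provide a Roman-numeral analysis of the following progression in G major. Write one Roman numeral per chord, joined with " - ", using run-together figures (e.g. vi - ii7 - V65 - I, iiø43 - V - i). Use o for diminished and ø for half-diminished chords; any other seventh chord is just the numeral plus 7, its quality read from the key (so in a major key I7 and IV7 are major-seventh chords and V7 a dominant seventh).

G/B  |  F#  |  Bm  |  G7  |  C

G/B: major triad on G = scale degree 1 → I6.
F# is the secondary dominant of iii (major triad on F#): V/iii.
Bm: minor triad on B = scale degree 3 → iii.
G7 is the secondary dominant of IV (dominant seventh chord on G): V7/IV.
C: root C is the subdominant; major triad there is IV.

I6 - V/iii - iii - V7/IV - IV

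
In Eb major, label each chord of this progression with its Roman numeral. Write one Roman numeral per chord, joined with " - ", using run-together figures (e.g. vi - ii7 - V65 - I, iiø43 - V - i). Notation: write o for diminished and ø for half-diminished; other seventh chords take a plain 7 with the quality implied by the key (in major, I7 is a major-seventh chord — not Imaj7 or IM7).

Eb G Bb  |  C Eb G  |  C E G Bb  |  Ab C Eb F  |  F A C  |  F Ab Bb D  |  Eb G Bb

Eb-G-Bb has root Eb, degree 1 in Eb major, so I.
C-Eb-G has root C, degree 6 in Eb major, so vi.
C-E-G-Bb is the secondary dominant of ii (dominant seventh chord on C): V7/ii.
Ab-C-Eb-F has root F, degree 2 in Eb major, so ii65.
F-A-C is the secondary dominant of V (major triad on F): V/V.
F-Ab-Bb-D: dominant seventh chord on Bb = scale degree 5 → V43.
Eb-G-Bb has root Eb, degree 1 in Eb major, so I.

I - vi - V7/ii - ii65 - V/V - V43 - I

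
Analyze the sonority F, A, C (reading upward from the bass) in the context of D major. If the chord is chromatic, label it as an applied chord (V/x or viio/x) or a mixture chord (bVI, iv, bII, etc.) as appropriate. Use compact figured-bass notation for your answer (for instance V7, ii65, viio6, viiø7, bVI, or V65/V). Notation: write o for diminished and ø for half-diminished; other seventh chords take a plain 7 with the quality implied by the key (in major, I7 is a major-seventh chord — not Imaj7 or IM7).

bIII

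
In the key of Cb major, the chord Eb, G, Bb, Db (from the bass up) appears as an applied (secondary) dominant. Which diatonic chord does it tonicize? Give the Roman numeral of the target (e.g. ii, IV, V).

vi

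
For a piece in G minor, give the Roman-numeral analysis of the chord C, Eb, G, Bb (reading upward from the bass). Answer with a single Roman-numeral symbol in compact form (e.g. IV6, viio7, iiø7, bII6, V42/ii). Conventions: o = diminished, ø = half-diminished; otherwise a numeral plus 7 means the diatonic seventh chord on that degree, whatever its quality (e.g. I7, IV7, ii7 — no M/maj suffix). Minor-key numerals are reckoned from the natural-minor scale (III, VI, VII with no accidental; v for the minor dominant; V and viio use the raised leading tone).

iv7

Stacked in thirds the chord is C-Eb-G-Bb: a minor seventh chord on C.
C is scale degree 4 in G minor, and a minor seventh chord on that degree is written iv7.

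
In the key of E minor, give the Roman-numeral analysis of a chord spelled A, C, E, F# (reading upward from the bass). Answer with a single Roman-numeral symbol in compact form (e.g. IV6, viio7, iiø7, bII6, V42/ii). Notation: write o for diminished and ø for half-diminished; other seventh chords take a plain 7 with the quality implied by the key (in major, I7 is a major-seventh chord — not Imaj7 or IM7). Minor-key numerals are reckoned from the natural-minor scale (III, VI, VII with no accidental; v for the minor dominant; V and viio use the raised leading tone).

iiø65

The pitches F#-A-C-E form a half-diminished seventh chord rooted on F#.
F# is scale degree 2 in E minor, and a half-diminished seventh chord on that degree is written iiø7.
With A in the bass the chord is in first inversion, so the figured bass is 65.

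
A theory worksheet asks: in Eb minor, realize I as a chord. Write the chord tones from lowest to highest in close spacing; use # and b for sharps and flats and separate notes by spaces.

I is the major tonic (Picardy third), borrowed from the parallel major. In Eb minor that root is Eb.
So the chord is Eb-G-Bb.

Eb G Bb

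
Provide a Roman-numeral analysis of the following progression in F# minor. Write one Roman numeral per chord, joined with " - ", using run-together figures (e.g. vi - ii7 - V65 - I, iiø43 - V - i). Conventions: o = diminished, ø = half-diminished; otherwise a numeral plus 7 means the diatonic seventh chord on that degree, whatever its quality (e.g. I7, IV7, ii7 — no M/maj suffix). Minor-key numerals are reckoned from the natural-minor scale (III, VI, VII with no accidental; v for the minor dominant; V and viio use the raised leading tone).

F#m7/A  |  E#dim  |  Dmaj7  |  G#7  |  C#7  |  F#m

F#m7/A: root F# is the tonic; minor seventh chord there is i65.
E#dim: root E# is the leading tone; diminished triad there is viio.
Dmaj7 has root D, degree 6 in F# minor, so VI7.
G#7: chromatic; G# is V of V, so V7/V.
C#7: root C# is the dominant; dominant seventh chord there is V7.
F#m: minor triad on F# = scale degree 1 → i.

i65 - viio - VI7 - V7/V - V7 - i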